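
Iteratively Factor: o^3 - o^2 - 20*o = (o)*(o^2 - o - 20) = o*(o - 5)*(o + 4)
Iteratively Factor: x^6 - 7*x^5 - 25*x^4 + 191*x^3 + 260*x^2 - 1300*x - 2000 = (x + 2)*(x^5 - 9*x^4 - 7*x^3 + 205*x^2 - 150*x - 1000) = (x - 5)*(x + 2)*(x^4 - 4*x^3 - 27*x^2 + 70*x + 200) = (x - 5)*(x + 2)*(x + 4)*(x^3 - 8*x^2 + 5*x + 50) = (x - 5)*(x + 2)^2*(x + 4)*(x^2 - 10*x + 25) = (x - 5)^2*(x + 2)^2*(x + 4)*(x - 5)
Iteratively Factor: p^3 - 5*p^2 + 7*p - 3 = (p - 3)*(p^2 - 2*p + 1) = (p - 3)*(p - 1)*(p - 1)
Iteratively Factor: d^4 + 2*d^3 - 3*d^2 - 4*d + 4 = (d + 2)*(d^3 - 3*d + 2) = (d - 1)*(d + 2)*(d^2 + d - 2) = (d - 1)^2*(d + 2)*(d + 2)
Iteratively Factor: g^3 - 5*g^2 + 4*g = (g - 4)*(g^2 - g) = (g - 4)*(g - 1)*(g)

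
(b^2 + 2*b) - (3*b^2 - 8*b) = -2*b^2 + 10*b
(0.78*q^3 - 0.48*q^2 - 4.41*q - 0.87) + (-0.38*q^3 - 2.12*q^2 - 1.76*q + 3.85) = 0.4*q^3 - 2.6*q^2 - 6.17*q + 2.98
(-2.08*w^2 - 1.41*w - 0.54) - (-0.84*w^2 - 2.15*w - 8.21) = -1.24*w^2 + 0.74*w + 7.67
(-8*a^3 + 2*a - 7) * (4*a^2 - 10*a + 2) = -32*a^5 + 80*a^4 - 8*a^3 - 48*a^2 + 74*a - 14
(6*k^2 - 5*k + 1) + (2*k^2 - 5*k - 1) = 8*k^2 - 10*k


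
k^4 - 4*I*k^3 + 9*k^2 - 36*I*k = k*(k - 4*I)*(k - 3*I)*(k + 3*I)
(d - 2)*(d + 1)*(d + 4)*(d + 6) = d^4 + 9*d^3 + 12*d^2 - 44*d - 48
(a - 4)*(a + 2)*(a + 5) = a^3 + 3*a^2 - 18*a - 40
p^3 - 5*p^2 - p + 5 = (p - 5)*(p - 1)*(p + 1)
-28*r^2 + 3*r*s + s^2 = (-4*r + s)*(7*r + s)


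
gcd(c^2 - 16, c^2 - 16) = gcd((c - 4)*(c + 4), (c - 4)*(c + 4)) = c^2 - 16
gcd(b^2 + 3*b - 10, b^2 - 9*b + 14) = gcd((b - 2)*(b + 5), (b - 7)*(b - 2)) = b - 2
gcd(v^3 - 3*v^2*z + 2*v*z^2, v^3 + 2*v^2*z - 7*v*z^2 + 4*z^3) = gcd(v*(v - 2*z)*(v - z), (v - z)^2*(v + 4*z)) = -v + z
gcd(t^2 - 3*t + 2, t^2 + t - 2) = t - 1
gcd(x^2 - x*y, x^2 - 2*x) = x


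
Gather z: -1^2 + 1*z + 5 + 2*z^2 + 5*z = 2*z^2 + 6*z + 4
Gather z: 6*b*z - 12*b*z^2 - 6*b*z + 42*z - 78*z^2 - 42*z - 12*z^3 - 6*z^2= -12*z^3 + z^2*(-12*b - 84)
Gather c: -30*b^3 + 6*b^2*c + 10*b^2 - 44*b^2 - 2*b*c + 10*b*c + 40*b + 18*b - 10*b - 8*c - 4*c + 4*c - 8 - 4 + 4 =-30*b^3 - 34*b^2 + 48*b + c*(6*b^2 + 8*b - 8) - 8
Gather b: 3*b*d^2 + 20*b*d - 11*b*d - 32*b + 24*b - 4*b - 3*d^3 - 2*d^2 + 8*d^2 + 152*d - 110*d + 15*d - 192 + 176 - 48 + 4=b*(3*d^2 + 9*d - 12) - 3*d^3 + 6*d^2 + 57*d - 60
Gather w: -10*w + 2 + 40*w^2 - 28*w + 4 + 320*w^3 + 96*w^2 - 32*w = 320*w^3 + 136*w^2 - 70*w + 6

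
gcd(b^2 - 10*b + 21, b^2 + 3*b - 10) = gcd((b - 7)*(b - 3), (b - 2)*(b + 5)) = 1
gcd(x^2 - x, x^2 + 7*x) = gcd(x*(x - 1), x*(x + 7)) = x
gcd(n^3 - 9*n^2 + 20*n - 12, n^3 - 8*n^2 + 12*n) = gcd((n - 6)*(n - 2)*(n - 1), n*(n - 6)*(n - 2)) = n^2 - 8*n + 12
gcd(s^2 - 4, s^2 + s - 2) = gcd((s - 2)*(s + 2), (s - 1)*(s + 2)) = s + 2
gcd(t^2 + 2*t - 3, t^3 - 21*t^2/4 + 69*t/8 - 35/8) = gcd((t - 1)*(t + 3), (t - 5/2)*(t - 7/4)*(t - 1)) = t - 1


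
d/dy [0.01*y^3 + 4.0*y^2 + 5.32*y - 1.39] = 0.03*y^2 + 8.0*y + 5.32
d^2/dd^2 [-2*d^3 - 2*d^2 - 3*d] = -12*d - 4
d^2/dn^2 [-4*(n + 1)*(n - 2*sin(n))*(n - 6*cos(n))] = -8*n^2*sin(n) - 24*n^2*cos(n) - 104*n*sin(n) + 96*n*sin(2*n) + 8*n*cos(n) - 24*n - 32*sin(n) + 64*cos(n) - 96*sqrt(2)*cos(2*n + pi/4) - 8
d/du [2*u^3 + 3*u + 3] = 6*u^2 + 3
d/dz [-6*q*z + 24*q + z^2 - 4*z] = -6*q + 2*z - 4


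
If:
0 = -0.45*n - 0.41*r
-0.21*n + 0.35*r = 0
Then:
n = 0.00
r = 0.00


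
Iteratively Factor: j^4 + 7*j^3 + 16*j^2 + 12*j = (j + 2)*(j^3 + 5*j^2 + 6*j) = j*(j + 2)*(j^2 + 5*j + 6) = j*(j + 2)^2*(j + 3)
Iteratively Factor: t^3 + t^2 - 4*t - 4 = (t + 1)*(t^2 - 4) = (t - 2)*(t + 1)*(t + 2)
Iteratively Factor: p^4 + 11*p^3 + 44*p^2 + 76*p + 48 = (p + 4)*(p^3 + 7*p^2 + 16*p + 12) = (p + 3)*(p + 4)*(p^2 + 4*p + 4) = (p + 2)*(p + 3)*(p + 4)*(p + 2)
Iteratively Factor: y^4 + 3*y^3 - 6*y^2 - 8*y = (y + 1)*(y^3 + 2*y^2 - 8*y) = (y - 2)*(y + 1)*(y^2 + 4*y) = y*(y - 2)*(y + 1)*(y + 4)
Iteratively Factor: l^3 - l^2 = (l)*(l^2 - l) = l^2*(l - 1)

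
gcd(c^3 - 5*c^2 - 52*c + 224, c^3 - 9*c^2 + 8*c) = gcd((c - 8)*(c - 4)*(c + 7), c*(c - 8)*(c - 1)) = c - 8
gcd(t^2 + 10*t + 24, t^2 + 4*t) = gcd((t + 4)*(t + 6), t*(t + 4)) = t + 4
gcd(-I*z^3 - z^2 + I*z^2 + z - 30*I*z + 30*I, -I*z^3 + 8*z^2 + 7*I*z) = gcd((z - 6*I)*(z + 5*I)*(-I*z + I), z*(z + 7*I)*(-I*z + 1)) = 1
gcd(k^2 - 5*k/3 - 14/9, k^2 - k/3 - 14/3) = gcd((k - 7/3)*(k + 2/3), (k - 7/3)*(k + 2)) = k - 7/3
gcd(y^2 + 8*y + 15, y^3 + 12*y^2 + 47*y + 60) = y^2 + 8*y + 15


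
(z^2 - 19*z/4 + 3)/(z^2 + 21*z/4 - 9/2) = (z - 4)/(z + 6)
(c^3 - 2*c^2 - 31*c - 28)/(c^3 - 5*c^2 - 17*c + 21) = (c^2 + 5*c + 4)/(c^2 + 2*c - 3)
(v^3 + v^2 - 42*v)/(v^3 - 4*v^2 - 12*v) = (v + 7)/(v + 2)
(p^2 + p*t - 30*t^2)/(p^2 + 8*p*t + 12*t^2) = (p - 5*t)/(p + 2*t)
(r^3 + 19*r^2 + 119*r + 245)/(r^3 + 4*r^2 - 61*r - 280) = (r + 7)/(r - 8)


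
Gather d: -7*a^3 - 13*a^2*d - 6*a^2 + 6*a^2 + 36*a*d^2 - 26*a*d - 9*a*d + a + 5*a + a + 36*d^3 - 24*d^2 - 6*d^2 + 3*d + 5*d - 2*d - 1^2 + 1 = -7*a^3 + 7*a + 36*d^3 + d^2*(36*a - 30) + d*(-13*a^2 - 35*a + 6)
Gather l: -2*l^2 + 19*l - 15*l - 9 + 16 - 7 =-2*l^2 + 4*l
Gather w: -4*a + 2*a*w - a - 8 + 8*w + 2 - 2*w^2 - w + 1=-5*a - 2*w^2 + w*(2*a + 7) - 5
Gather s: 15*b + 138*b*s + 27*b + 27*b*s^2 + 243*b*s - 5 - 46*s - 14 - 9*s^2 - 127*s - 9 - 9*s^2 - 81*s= 42*b + s^2*(27*b - 18) + s*(381*b - 254) - 28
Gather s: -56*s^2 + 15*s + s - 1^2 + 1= -56*s^2 + 16*s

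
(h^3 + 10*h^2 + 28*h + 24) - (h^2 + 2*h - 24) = h^3 + 9*h^2 + 26*h + 48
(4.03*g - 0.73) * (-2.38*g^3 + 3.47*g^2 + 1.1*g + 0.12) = -9.5914*g^4 + 15.7215*g^3 + 1.8999*g^2 - 0.3194*g - 0.0876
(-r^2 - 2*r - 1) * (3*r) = -3*r^3 - 6*r^2 - 3*r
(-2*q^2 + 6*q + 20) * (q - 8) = -2*q^3 + 22*q^2 - 28*q - 160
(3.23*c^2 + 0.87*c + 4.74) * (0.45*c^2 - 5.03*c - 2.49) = 1.4535*c^4 - 15.8554*c^3 - 10.2858*c^2 - 26.0085*c - 11.8026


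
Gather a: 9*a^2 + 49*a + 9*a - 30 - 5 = 9*a^2 + 58*a - 35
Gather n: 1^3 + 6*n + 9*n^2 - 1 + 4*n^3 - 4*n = 4*n^3 + 9*n^2 + 2*n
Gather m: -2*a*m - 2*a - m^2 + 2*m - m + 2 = -2*a - m^2 + m*(1 - 2*a) + 2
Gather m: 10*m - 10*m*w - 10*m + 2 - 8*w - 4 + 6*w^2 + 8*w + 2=-10*m*w + 6*w^2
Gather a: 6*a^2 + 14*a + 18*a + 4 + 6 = 6*a^2 + 32*a + 10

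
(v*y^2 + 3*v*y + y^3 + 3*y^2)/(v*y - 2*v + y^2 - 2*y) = y*(y + 3)/(y - 2)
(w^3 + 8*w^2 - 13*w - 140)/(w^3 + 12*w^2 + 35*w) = (w - 4)/w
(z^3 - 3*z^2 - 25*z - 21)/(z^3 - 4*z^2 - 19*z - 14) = (z + 3)/(z + 2)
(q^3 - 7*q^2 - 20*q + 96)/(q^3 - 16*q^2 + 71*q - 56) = (q^2 + q - 12)/(q^2 - 8*q + 7)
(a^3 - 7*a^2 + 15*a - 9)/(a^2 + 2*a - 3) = (a^2 - 6*a + 9)/(a + 3)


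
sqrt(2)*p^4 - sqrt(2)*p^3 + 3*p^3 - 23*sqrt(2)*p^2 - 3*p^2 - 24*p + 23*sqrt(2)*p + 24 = (p - 1)*(p - 3*sqrt(2))*(p + 4*sqrt(2))*(sqrt(2)*p + 1)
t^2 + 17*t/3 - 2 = (t - 1/3)*(t + 6)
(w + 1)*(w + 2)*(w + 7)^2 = w^4 + 17*w^3 + 93*w^2 + 175*w + 98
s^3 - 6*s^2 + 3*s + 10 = (s - 5)*(s - 2)*(s + 1)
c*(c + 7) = c^2 + 7*c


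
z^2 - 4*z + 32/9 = (z - 8/3)*(z - 4/3)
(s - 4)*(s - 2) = s^2 - 6*s + 8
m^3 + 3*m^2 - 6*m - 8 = (m - 2)*(m + 1)*(m + 4)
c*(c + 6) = c^2 + 6*c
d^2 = d^2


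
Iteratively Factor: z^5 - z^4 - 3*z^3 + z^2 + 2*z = (z)*(z^4 - z^3 - 3*z^2 + z + 2) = z*(z + 1)*(z^3 - 2*z^2 - z + 2) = z*(z - 2)*(z + 1)*(z^2 - 1) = z*(z - 2)*(z + 1)^2*(z - 1)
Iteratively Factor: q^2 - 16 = (q + 4)*(q - 4)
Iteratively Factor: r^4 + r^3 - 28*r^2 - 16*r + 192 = (r + 4)*(r^3 - 3*r^2 - 16*r + 48) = (r + 4)^2*(r^2 - 7*r + 12) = (r - 3)*(r + 4)^2*(r - 4)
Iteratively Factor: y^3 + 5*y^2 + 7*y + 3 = (y + 1)*(y^2 + 4*y + 3) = (y + 1)*(y + 3)*(y + 1)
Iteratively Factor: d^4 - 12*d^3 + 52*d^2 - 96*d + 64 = (d - 2)*(d^3 - 10*d^2 + 32*d - 32) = (d - 2)^2*(d^2 - 8*d + 16) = (d - 4)*(d - 2)^2*(d - 4)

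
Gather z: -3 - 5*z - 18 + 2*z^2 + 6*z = 2*z^2 + z - 21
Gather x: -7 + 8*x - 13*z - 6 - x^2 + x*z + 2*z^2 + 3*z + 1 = -x^2 + x*(z + 8) + 2*z^2 - 10*z - 12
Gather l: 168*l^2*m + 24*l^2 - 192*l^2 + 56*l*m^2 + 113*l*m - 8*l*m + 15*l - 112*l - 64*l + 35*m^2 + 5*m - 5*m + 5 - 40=l^2*(168*m - 168) + l*(56*m^2 + 105*m - 161) + 35*m^2 - 35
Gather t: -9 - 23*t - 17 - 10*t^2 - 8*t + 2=-10*t^2 - 31*t - 24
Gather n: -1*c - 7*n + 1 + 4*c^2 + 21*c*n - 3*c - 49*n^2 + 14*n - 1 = 4*c^2 - 4*c - 49*n^2 + n*(21*c + 7)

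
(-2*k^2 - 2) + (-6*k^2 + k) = -8*k^2 + k - 2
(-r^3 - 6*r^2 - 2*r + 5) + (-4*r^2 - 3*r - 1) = -r^3 - 10*r^2 - 5*r + 4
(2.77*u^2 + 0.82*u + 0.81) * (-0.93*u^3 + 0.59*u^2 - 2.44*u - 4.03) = -2.5761*u^5 + 0.8717*u^4 - 7.0283*u^3 - 12.686*u^2 - 5.281*u - 3.2643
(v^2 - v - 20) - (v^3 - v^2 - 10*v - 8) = -v^3 + 2*v^2 + 9*v - 12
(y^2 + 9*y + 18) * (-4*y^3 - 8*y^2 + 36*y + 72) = -4*y^5 - 44*y^4 - 108*y^3 + 252*y^2 + 1296*y + 1296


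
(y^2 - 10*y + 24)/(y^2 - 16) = (y - 6)/(y + 4)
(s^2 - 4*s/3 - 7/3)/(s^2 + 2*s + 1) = (s - 7/3)/(s + 1)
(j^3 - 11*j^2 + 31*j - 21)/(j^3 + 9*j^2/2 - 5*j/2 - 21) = 2*(j^3 - 11*j^2 + 31*j - 21)/(2*j^3 + 9*j^2 - 5*j - 42)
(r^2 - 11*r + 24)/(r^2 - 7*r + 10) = (r^2 - 11*r + 24)/(r^2 - 7*r + 10)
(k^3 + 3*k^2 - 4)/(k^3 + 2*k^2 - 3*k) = (k^2 + 4*k + 4)/(k*(k + 3))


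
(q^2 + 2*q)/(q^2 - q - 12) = q*(q + 2)/(q^2 - q - 12)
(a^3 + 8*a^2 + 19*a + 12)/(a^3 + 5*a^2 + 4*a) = (a + 3)/a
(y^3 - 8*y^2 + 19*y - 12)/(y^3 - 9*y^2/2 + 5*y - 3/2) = 2*(y - 4)/(2*y - 1)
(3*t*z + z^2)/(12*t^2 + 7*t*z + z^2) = z/(4*t + z)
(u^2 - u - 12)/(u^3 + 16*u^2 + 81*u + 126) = (u - 4)/(u^2 + 13*u + 42)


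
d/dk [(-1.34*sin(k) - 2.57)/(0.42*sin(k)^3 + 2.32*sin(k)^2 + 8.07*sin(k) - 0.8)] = (1.1256*sin(k)^3 + 6.347*sin(k)^2 + 11.9248*sin(k) + 21.8119)*cos(k)/(0.1764*sin(k)^6 + 1.9488*sin(k)^5 + 12.1612*sin(k)^4 + 36.7728*sin(k)^3 + 61.4129*sin(k)^2 - 12.912*sin(k) + 0.64)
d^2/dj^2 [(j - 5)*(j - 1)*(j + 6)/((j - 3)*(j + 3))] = 4*(-11*j^3 + 45*j^2 - 297*j + 135)/(j^6 - 27*j^4 + 243*j^2 - 729)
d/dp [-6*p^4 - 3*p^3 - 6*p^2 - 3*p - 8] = -24*p^3 - 9*p^2 - 12*p - 3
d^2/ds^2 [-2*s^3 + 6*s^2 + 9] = 12 - 12*s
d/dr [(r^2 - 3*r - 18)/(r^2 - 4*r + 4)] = (42 - r)/(r^3 - 6*r^2 + 12*r - 8)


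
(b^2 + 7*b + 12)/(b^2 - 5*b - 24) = (b + 4)/(b - 8)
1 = 1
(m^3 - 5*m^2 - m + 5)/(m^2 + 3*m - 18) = (m^3 - 5*m^2 - m + 5)/(m^2 + 3*m - 18)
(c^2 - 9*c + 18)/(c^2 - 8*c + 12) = (c - 3)/(c - 2)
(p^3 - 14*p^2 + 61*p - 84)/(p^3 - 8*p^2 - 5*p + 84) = (p - 3)/(p + 3)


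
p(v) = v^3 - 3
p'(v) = 3*v^2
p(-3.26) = -37.65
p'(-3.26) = 31.88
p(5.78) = 190.10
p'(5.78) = 100.23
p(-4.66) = -104.19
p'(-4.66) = 65.15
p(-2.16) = -13.08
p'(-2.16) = 14.00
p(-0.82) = -3.55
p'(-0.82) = 2.02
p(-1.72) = -8.09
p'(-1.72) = 8.88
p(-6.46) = -272.59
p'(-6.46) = 125.19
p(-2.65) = -21.61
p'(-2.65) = 21.07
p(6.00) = 213.00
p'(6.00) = 108.00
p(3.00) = 24.00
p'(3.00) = 27.00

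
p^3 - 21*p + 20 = (p - 4)*(p - 1)*(p + 5)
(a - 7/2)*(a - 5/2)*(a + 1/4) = a^3 - 23*a^2/4 + 29*a/4 + 35/16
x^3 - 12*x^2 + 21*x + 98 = (x - 7)^2*(x + 2)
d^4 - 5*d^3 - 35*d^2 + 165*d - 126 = (d - 7)*(d - 3)*(d - 1)*(d + 6)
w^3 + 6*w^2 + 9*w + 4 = (w + 1)^2*(w + 4)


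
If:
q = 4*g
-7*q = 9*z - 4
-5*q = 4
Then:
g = -1/5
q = -4/5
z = 16/15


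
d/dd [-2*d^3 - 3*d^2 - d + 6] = -6*d^2 - 6*d - 1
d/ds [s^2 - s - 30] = 2*s - 1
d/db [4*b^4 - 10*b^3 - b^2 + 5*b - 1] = 16*b^3 - 30*b^2 - 2*b + 5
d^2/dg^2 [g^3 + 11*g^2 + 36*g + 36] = 6*g + 22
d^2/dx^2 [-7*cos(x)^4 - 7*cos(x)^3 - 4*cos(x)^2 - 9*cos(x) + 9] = 57*cos(x)/4 + 28*cos(2*x)^2 + 22*cos(2*x) + 63*cos(3*x)/4 - 14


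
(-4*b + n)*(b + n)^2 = -4*b^3 - 7*b^2*n - 2*b*n^2 + n^3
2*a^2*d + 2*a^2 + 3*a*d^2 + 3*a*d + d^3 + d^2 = (a + d)*(2*a + d)*(d + 1)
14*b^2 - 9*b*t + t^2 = (-7*b + t)*(-2*b + t)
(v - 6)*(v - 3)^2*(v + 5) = v^4 - 7*v^3 - 15*v^2 + 171*v - 270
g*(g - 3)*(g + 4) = g^3 + g^2 - 12*g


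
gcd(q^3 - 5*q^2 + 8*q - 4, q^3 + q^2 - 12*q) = 1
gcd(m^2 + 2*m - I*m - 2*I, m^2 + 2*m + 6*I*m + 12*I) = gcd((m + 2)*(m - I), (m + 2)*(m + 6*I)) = m + 2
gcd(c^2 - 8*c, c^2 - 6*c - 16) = c - 8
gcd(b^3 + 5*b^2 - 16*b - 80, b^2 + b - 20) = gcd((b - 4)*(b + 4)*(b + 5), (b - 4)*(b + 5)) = b^2 + b - 20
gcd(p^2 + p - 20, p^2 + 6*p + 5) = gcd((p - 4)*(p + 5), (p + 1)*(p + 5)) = p + 5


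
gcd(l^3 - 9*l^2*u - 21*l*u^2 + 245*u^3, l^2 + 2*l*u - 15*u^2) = l + 5*u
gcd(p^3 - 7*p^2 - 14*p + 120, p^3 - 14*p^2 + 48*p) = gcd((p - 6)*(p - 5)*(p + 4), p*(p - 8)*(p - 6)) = p - 6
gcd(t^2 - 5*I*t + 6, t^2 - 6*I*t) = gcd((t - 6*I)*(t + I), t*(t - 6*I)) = t - 6*I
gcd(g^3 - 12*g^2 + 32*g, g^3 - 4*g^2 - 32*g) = g^2 - 8*g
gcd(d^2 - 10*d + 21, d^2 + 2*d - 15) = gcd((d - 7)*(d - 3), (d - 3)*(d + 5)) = d - 3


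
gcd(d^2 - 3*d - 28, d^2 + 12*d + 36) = 1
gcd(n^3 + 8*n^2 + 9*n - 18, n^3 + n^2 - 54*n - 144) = n^2 + 9*n + 18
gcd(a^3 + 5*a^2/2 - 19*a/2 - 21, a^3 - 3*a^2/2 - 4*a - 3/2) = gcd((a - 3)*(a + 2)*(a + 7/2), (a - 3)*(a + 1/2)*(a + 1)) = a - 3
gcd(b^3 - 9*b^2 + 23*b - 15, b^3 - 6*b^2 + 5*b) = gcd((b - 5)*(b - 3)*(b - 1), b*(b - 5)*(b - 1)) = b^2 - 6*b + 5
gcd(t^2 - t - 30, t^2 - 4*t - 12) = t - 6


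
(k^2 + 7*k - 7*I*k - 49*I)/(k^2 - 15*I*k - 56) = (k + 7)/(k - 8*I)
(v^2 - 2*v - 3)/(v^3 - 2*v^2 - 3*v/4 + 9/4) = 4*(v - 3)/(4*v^2 - 12*v + 9)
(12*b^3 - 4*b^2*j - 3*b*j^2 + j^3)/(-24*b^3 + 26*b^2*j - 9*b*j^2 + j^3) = (-2*b - j)/(4*b - j)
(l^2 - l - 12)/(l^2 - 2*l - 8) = (l + 3)/(l + 2)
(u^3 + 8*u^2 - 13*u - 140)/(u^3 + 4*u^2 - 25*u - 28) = (u + 5)/(u + 1)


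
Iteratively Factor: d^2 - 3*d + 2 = (d - 1)*(d - 2)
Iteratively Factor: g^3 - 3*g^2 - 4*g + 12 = (g - 2)*(g^2 - g - 6) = (g - 2)*(g + 2)*(g - 3)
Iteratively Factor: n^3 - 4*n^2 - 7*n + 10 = (n - 5)*(n^2 + n - 2) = (n - 5)*(n - 1)*(n + 2)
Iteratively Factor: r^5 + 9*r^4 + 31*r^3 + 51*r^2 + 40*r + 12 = (r + 2)*(r^4 + 7*r^3 + 17*r^2 + 17*r + 6) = (r + 1)*(r + 2)*(r^3 + 6*r^2 + 11*r + 6) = (r + 1)^2*(r + 2)*(r^2 + 5*r + 6) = (r + 1)^2*(r + 2)^2*(r + 3)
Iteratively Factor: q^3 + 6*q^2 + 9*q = (q + 3)*(q^2 + 3*q) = q*(q + 3)*(q + 3)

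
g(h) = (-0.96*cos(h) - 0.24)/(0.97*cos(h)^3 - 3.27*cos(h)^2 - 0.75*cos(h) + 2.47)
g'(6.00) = -7.89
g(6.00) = 2.86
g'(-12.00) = 288.38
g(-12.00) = -11.48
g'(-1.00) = -2.01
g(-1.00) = -0.60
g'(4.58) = -0.38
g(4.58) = -0.05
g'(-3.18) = 0.20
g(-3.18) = -0.71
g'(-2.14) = -0.73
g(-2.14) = 0.16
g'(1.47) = 0.49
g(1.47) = -0.14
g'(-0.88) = -3.73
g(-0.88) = -0.93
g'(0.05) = 0.71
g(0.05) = 2.09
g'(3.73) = -29.85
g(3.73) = 2.05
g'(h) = (-0.96*cos(h) - 0.24)*(2.91*sin(h)*cos(h)^2 - 6.54*sin(h)*cos(h) - 0.75*sin(h))/(0.97*cos(h)^3 - 3.27*cos(h)^2 - 0.75*cos(h) + 2.47)^2 + 0.96*sin(h)/(0.97*cos(h)^3 - 3.27*cos(h)^2 - 0.75*cos(h) + 2.47)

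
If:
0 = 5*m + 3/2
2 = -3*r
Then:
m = -3/10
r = -2/3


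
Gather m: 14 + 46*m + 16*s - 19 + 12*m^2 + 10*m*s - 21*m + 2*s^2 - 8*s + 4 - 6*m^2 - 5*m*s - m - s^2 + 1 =6*m^2 + m*(5*s + 24) + s^2 + 8*s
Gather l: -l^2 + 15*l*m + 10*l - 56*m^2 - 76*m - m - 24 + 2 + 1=-l^2 + l*(15*m + 10) - 56*m^2 - 77*m - 21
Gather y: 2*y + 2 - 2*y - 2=0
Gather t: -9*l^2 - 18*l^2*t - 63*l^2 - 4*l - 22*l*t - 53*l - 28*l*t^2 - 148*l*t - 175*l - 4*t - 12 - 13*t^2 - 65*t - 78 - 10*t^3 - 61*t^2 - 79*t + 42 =-72*l^2 - 232*l - 10*t^3 + t^2*(-28*l - 74) + t*(-18*l^2 - 170*l - 148) - 48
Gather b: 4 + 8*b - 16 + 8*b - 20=16*b - 32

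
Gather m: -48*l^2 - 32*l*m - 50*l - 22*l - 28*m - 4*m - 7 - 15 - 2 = -48*l^2 - 72*l + m*(-32*l - 32) - 24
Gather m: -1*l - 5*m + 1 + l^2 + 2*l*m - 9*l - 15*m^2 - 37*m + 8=l^2 - 10*l - 15*m^2 + m*(2*l - 42) + 9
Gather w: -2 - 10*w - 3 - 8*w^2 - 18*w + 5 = -8*w^2 - 28*w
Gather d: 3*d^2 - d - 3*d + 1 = 3*d^2 - 4*d + 1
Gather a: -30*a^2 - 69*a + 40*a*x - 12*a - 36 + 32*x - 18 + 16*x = -30*a^2 + a*(40*x - 81) + 48*x - 54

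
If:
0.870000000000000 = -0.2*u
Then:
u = -4.35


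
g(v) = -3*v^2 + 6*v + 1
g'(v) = 6 - 6*v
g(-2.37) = -30.07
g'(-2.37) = 20.22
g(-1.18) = -10.26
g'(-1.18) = 13.08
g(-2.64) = -35.75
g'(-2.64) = 21.84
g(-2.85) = -40.47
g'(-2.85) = 23.10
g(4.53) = -33.38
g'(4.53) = -21.18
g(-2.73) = -37.74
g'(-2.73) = 22.38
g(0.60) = 3.52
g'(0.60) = 2.40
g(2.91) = -6.94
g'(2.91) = -11.46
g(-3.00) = -44.00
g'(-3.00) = 24.00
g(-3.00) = -44.00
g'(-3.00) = 24.00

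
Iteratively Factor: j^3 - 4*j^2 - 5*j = (j)*(j^2 - 4*j - 5) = j*(j + 1)*(j - 5)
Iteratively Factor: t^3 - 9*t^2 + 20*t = (t)*(t^2 - 9*t + 20) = t*(t - 5)*(t - 4)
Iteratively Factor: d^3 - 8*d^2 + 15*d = (d - 5)*(d^2 - 3*d) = d*(d - 5)*(d - 3)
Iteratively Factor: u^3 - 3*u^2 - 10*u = (u)*(u^2 - 3*u - 10) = u*(u + 2)*(u - 5)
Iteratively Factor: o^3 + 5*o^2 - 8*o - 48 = (o + 4)*(o^2 + o - 12) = (o + 4)^2*(o - 3)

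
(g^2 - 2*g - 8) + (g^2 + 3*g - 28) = 2*g^2 + g - 36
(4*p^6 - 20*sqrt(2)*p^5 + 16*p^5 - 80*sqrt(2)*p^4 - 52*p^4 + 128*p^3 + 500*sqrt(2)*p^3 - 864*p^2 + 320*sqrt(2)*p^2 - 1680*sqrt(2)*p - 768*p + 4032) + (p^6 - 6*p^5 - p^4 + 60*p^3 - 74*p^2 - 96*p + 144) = 5*p^6 - 20*sqrt(2)*p^5 + 10*p^5 - 80*sqrt(2)*p^4 - 53*p^4 + 188*p^3 + 500*sqrt(2)*p^3 - 938*p^2 + 320*sqrt(2)*p^2 - 1680*sqrt(2)*p - 864*p + 4176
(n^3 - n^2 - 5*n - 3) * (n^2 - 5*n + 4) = n^5 - 6*n^4 + 4*n^3 + 18*n^2 - 5*n - 12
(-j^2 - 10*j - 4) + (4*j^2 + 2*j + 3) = 3*j^2 - 8*j - 1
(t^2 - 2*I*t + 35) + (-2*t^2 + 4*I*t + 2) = -t^2 + 2*I*t + 37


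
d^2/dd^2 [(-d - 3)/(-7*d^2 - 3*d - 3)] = 2*((d + 3)*(14*d + 3)^2 - 3*(7*d + 8)*(7*d^2 + 3*d + 3))/(7*d^2 + 3*d + 3)^3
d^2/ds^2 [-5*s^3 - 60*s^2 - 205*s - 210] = -30*s - 120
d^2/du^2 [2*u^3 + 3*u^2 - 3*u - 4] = 12*u + 6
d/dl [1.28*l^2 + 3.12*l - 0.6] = 2.56*l + 3.12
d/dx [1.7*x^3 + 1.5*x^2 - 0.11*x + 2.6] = 5.1*x^2 + 3.0*x - 0.11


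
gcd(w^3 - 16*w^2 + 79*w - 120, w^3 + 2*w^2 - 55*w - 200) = w - 8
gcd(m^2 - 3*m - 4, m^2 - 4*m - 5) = m + 1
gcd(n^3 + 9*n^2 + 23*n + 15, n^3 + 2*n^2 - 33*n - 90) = n^2 + 8*n + 15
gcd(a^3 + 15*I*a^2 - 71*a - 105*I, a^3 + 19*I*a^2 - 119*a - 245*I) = a^2 + 12*I*a - 35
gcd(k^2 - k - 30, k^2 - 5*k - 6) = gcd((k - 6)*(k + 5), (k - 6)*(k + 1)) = k - 6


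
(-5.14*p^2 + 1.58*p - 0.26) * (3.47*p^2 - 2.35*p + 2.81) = -17.8358*p^4 + 17.5616*p^3 - 19.0586*p^2 + 5.0508*p - 0.7306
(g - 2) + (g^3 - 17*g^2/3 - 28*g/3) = g^3 - 17*g^2/3 - 25*g/3 - 2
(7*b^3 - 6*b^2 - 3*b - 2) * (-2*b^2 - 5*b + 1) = -14*b^5 - 23*b^4 + 43*b^3 + 13*b^2 + 7*b - 2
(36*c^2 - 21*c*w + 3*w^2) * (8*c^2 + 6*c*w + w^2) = 288*c^4 + 48*c^3*w - 66*c^2*w^2 - 3*c*w^3 + 3*w^4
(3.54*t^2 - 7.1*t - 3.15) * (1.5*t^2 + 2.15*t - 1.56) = 5.31*t^4 - 3.039*t^3 - 25.5124*t^2 + 4.3035*t + 4.914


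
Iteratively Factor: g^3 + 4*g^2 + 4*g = (g + 2)*(g^2 + 2*g) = (g + 2)^2*(g)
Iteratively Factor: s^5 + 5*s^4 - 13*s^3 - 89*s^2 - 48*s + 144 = (s + 3)*(s^4 + 2*s^3 - 19*s^2 - 32*s + 48) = (s - 4)*(s + 3)*(s^3 + 6*s^2 + 5*s - 12) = (s - 4)*(s - 1)*(s + 3)*(s^2 + 7*s + 12) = (s - 4)*(s - 1)*(s + 3)*(s + 4)*(s + 3)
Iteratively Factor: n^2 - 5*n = (n - 5)*(n)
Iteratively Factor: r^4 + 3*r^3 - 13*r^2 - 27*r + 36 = (r - 3)*(r^3 + 6*r^2 + 5*r - 12) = (r - 3)*(r - 1)*(r^2 + 7*r + 12) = (r - 3)*(r - 1)*(r + 3)*(r + 4)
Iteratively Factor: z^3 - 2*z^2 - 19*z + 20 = (z - 5)*(z^2 + 3*z - 4) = (z - 5)*(z + 4)*(z - 1)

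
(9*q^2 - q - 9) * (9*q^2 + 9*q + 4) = 81*q^4 + 72*q^3 - 54*q^2 - 85*q - 36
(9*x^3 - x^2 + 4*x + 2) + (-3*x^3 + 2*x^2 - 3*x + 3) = 6*x^3 + x^2 + x + 5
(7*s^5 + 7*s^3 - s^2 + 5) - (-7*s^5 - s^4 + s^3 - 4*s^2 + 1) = 14*s^5 + s^4 + 6*s^3 + 3*s^2 + 4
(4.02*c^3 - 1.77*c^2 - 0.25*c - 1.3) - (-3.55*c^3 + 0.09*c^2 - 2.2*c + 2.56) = 7.57*c^3 - 1.86*c^2 + 1.95*c - 3.86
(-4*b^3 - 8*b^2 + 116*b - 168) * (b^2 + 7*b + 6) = -4*b^5 - 36*b^4 + 36*b^3 + 596*b^2 - 480*b - 1008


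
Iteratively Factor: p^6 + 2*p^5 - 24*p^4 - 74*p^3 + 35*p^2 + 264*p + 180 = (p - 2)*(p^5 + 4*p^4 - 16*p^3 - 106*p^2 - 177*p - 90) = (p - 2)*(p + 2)*(p^4 + 2*p^3 - 20*p^2 - 66*p - 45) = (p - 2)*(p + 2)*(p + 3)*(p^3 - p^2 - 17*p - 15) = (p - 5)*(p - 2)*(p + 2)*(p + 3)*(p^2 + 4*p + 3) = (p - 5)*(p - 2)*(p + 1)*(p + 2)*(p + 3)*(p + 3)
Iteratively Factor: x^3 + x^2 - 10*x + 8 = (x - 2)*(x^2 + 3*x - 4) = (x - 2)*(x + 4)*(x - 1)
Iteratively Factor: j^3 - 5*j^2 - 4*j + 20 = (j - 2)*(j^2 - 3*j - 10) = (j - 2)*(j + 2)*(j - 5)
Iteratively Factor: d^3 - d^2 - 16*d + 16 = (d - 4)*(d^2 + 3*d - 4) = (d - 4)*(d - 1)*(d + 4)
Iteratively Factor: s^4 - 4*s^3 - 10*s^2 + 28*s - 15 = (s - 1)*(s^3 - 3*s^2 - 13*s + 15) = (s - 1)^2*(s^2 - 2*s - 15) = (s - 1)^2*(s + 3)*(s - 5)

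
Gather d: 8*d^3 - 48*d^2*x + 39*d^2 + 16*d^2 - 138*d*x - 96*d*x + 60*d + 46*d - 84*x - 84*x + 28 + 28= 8*d^3 + d^2*(55 - 48*x) + d*(106 - 234*x) - 168*x + 56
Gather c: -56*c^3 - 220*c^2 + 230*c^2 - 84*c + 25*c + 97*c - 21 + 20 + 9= -56*c^3 + 10*c^2 + 38*c + 8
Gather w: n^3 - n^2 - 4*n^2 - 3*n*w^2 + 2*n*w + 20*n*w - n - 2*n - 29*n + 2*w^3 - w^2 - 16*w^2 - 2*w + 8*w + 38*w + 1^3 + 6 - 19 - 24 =n^3 - 5*n^2 - 32*n + 2*w^3 + w^2*(-3*n - 17) + w*(22*n + 44) - 36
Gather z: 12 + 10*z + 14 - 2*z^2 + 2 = -2*z^2 + 10*z + 28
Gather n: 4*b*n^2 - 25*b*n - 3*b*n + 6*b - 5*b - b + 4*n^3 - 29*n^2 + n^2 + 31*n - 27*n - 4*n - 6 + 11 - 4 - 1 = -28*b*n + 4*n^3 + n^2*(4*b - 28)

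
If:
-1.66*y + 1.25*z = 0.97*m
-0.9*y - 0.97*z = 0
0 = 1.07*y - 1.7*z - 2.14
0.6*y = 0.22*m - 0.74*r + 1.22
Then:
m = -2.35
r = 0.29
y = 0.81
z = -0.75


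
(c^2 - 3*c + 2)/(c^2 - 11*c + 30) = (c^2 - 3*c + 2)/(c^2 - 11*c + 30)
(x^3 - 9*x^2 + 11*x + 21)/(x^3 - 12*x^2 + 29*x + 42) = (x - 3)/(x - 6)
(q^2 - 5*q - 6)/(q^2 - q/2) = 2*(q^2 - 5*q - 6)/(q*(2*q - 1))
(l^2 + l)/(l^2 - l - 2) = l/(l - 2)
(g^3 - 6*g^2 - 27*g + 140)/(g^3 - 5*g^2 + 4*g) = (g^2 - 2*g - 35)/(g*(g - 1))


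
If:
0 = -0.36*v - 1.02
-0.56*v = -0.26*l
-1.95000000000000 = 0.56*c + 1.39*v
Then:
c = 3.55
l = -6.10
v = -2.83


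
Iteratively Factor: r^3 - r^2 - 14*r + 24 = (r - 3)*(r^2 + 2*r - 8) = (r - 3)*(r + 4)*(r - 2)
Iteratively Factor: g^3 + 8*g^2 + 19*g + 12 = (g + 1)*(g^2 + 7*g + 12) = (g + 1)*(g + 3)*(g + 4)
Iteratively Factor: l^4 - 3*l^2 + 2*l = (l + 2)*(l^3 - 2*l^2 + l) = (l - 1)*(l + 2)*(l^2 - l) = (l - 1)^2*(l + 2)*(l)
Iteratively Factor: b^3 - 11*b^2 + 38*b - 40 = (b - 2)*(b^2 - 9*b + 20) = (b - 4)*(b - 2)*(b - 5)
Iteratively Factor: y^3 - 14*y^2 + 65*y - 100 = (y - 5)*(y^2 - 9*y + 20) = (y - 5)*(y - 4)*(y - 5)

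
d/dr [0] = 0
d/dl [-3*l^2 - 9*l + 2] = -6*l - 9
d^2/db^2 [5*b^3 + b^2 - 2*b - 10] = 30*b + 2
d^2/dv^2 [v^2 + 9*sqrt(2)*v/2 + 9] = 2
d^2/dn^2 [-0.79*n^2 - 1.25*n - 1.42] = -1.58000000000000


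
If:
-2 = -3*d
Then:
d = 2/3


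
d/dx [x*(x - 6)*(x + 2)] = 3*x^2 - 8*x - 12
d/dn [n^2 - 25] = 2*n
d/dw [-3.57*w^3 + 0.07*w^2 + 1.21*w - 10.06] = -10.71*w^2 + 0.14*w + 1.21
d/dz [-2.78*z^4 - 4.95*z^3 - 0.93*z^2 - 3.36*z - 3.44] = -11.12*z^3 - 14.85*z^2 - 1.86*z - 3.36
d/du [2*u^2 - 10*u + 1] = 4*u - 10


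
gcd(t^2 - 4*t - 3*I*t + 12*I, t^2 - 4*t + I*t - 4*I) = t - 4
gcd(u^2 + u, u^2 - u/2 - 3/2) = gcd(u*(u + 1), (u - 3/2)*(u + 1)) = u + 1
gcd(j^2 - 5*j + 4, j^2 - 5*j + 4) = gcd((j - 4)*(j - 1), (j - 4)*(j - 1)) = j^2 - 5*j + 4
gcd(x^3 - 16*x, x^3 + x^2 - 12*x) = x^2 + 4*x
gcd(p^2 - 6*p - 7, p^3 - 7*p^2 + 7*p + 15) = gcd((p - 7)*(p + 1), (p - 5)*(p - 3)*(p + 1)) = p + 1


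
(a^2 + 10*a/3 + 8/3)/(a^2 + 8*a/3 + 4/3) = (3*a + 4)/(3*a + 2)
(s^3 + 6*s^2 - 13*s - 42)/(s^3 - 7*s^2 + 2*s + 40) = (s^2 + 4*s - 21)/(s^2 - 9*s + 20)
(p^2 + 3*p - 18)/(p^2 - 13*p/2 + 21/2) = 2*(p + 6)/(2*p - 7)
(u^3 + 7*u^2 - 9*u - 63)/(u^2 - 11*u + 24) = (u^2 + 10*u + 21)/(u - 8)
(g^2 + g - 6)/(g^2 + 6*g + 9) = (g - 2)/(g + 3)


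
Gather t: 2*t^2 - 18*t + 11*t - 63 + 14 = 2*t^2 - 7*t - 49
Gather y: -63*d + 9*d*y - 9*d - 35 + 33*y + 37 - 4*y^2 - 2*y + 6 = -72*d - 4*y^2 + y*(9*d + 31) + 8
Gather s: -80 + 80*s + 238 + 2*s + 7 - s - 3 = 81*s + 162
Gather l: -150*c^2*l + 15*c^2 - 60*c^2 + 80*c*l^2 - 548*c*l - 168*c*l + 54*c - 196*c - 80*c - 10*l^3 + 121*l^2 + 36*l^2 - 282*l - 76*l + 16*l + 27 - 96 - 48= -45*c^2 - 222*c - 10*l^3 + l^2*(80*c + 157) + l*(-150*c^2 - 716*c - 342) - 117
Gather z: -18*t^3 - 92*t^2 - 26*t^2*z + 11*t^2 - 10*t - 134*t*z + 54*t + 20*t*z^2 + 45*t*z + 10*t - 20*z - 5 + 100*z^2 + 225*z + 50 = -18*t^3 - 81*t^2 + 54*t + z^2*(20*t + 100) + z*(-26*t^2 - 89*t + 205) + 45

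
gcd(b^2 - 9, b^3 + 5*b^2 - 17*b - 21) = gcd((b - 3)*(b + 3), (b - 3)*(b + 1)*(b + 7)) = b - 3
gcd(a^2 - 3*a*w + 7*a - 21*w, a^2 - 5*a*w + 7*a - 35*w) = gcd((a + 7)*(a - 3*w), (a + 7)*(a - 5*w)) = a + 7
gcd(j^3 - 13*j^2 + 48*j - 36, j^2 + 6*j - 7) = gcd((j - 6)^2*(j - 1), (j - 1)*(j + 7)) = j - 1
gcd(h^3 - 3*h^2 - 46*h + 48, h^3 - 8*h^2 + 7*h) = h - 1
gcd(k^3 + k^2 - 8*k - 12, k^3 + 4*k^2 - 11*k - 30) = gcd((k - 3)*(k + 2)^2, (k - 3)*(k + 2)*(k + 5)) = k^2 - k - 6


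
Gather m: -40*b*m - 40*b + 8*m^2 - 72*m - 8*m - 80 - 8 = -40*b + 8*m^2 + m*(-40*b - 80) - 88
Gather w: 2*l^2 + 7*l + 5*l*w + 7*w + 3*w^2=2*l^2 + 7*l + 3*w^2 + w*(5*l + 7)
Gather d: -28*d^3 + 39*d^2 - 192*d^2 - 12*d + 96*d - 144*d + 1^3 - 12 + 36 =-28*d^3 - 153*d^2 - 60*d + 25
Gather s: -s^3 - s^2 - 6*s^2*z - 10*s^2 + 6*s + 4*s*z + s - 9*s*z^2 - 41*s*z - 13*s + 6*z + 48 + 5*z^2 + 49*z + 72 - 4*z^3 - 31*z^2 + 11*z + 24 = -s^3 + s^2*(-6*z - 11) + s*(-9*z^2 - 37*z - 6) - 4*z^3 - 26*z^2 + 66*z + 144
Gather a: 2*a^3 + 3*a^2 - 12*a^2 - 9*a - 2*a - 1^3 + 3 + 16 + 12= 2*a^3 - 9*a^2 - 11*a + 30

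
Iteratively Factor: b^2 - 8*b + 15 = (b - 3)*(b - 5)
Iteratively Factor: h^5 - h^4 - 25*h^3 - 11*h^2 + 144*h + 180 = (h + 2)*(h^4 - 3*h^3 - 19*h^2 + 27*h + 90) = (h + 2)^2*(h^3 - 5*h^2 - 9*h + 45) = (h - 5)*(h + 2)^2*(h^2 - 9) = (h - 5)*(h - 3)*(h + 2)^2*(h + 3)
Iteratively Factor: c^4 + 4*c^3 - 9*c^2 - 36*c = (c + 3)*(c^3 + c^2 - 12*c) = c*(c + 3)*(c^2 + c - 12) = c*(c + 3)*(c + 4)*(c - 3)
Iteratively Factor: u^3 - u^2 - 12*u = (u + 3)*(u^2 - 4*u) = u*(u + 3)*(u - 4)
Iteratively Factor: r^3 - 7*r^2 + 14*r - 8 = (r - 4)*(r^2 - 3*r + 2) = (r - 4)*(r - 1)*(r - 2)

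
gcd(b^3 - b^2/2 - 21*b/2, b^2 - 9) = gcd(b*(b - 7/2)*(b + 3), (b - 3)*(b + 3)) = b + 3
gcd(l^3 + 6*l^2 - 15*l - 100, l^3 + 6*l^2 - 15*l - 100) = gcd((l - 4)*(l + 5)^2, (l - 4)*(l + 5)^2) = l^3 + 6*l^2 - 15*l - 100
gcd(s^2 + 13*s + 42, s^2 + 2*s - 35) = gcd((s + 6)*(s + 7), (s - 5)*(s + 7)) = s + 7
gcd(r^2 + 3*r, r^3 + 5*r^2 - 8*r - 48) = 1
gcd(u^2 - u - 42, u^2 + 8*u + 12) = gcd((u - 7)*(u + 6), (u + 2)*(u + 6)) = u + 6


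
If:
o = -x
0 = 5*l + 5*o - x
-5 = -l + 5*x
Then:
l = -30/19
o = 25/19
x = -25/19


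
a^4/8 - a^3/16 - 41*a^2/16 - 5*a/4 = a*(a/4 + 1)*(a/2 + 1/4)*(a - 5)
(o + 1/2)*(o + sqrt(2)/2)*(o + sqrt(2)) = o^3 + o^2/2 + 3*sqrt(2)*o^2/2 + o + 3*sqrt(2)*o/4 + 1/2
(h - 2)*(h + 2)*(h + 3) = h^3 + 3*h^2 - 4*h - 12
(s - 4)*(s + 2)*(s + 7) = s^3 + 5*s^2 - 22*s - 56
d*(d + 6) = d^2 + 6*d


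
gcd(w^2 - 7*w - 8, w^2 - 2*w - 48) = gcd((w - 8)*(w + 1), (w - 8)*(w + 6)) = w - 8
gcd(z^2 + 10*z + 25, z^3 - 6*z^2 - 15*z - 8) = 1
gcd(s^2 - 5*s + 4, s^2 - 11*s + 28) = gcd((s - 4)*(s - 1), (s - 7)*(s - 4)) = s - 4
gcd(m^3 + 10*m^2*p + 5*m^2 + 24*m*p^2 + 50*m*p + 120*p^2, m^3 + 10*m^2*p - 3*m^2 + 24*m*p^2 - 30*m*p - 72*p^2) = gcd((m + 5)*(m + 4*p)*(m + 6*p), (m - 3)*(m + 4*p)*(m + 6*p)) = m^2 + 10*m*p + 24*p^2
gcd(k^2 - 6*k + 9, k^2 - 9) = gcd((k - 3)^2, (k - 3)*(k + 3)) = k - 3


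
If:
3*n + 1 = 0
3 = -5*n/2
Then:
No Solution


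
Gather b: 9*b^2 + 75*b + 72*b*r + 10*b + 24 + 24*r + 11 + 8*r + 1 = 9*b^2 + b*(72*r + 85) + 32*r + 36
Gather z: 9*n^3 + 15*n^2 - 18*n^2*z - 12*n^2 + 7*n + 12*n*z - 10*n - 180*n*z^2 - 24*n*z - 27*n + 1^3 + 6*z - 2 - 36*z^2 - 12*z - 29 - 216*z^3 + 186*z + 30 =9*n^3 + 3*n^2 - 30*n - 216*z^3 + z^2*(-180*n - 36) + z*(-18*n^2 - 12*n + 180)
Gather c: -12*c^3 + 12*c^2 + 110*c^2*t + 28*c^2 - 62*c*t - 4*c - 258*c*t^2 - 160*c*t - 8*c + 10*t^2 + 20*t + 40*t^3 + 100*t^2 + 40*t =-12*c^3 + c^2*(110*t + 40) + c*(-258*t^2 - 222*t - 12) + 40*t^3 + 110*t^2 + 60*t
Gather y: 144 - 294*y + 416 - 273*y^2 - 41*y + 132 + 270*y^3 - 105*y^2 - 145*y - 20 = 270*y^3 - 378*y^2 - 480*y + 672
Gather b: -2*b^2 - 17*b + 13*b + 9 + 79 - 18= -2*b^2 - 4*b + 70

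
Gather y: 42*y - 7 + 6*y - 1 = 48*y - 8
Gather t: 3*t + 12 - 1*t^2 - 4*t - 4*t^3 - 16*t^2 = -4*t^3 - 17*t^2 - t + 12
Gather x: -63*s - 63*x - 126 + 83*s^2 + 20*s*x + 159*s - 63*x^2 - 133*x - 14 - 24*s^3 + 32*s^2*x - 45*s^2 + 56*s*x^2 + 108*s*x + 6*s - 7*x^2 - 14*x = -24*s^3 + 38*s^2 + 102*s + x^2*(56*s - 70) + x*(32*s^2 + 128*s - 210) - 140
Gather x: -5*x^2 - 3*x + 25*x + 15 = -5*x^2 + 22*x + 15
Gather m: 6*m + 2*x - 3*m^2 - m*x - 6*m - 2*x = -3*m^2 - m*x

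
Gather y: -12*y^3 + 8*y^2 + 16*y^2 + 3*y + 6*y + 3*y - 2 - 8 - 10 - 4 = -12*y^3 + 24*y^2 + 12*y - 24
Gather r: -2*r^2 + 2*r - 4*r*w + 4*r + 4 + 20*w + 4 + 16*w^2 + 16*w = -2*r^2 + r*(6 - 4*w) + 16*w^2 + 36*w + 8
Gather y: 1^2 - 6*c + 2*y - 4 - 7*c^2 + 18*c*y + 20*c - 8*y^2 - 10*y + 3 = -7*c^2 + 14*c - 8*y^2 + y*(18*c - 8)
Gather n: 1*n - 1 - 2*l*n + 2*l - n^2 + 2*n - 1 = 2*l - n^2 + n*(3 - 2*l) - 2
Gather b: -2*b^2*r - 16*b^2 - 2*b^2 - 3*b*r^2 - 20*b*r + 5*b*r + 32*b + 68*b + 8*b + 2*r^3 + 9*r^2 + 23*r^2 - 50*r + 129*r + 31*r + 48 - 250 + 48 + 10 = b^2*(-2*r - 18) + b*(-3*r^2 - 15*r + 108) + 2*r^3 + 32*r^2 + 110*r - 144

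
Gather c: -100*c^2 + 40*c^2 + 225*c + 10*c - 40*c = -60*c^2 + 195*c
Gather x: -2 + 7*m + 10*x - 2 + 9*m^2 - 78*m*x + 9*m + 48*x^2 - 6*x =9*m^2 + 16*m + 48*x^2 + x*(4 - 78*m) - 4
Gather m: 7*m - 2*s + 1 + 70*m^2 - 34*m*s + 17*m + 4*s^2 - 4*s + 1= 70*m^2 + m*(24 - 34*s) + 4*s^2 - 6*s + 2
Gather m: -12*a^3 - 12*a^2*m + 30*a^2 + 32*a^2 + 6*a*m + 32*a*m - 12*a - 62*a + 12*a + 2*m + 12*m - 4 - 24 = -12*a^3 + 62*a^2 - 62*a + m*(-12*a^2 + 38*a + 14) - 28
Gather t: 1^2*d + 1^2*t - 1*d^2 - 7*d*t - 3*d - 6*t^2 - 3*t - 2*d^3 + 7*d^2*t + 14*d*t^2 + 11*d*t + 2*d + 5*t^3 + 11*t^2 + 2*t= -2*d^3 - d^2 + 5*t^3 + t^2*(14*d + 5) + t*(7*d^2 + 4*d)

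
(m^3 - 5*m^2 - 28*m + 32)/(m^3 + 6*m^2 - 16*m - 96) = (m^2 - 9*m + 8)/(m^2 + 2*m - 24)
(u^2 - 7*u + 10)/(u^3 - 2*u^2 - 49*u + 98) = (u - 5)/(u^2 - 49)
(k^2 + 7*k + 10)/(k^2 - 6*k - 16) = (k + 5)/(k - 8)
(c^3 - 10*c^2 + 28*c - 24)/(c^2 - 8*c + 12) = c - 2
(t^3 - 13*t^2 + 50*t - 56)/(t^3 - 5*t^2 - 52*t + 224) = (t^2 - 9*t + 14)/(t^2 - t - 56)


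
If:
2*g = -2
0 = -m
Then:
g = -1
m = 0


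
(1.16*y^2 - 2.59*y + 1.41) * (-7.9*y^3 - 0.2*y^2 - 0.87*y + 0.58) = -9.164*y^5 + 20.229*y^4 - 11.6302*y^3 + 2.6441*y^2 - 2.7289*y + 0.8178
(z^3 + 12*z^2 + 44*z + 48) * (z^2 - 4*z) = z^5 + 8*z^4 - 4*z^3 - 128*z^2 - 192*z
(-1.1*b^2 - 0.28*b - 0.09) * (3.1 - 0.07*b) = 0.077*b^3 - 3.3904*b^2 - 0.8617*b - 0.279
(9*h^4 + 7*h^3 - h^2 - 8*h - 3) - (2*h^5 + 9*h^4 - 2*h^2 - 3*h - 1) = -2*h^5 + 7*h^3 + h^2 - 5*h - 2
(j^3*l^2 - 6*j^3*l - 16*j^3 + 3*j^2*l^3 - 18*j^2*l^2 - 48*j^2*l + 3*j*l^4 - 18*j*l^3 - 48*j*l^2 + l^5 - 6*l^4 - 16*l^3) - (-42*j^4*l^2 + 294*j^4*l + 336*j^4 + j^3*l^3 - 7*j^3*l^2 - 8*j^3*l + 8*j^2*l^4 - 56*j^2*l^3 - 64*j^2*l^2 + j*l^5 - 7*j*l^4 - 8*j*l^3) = 42*j^4*l^2 - 294*j^4*l - 336*j^4 - j^3*l^3 + 8*j^3*l^2 + 2*j^3*l - 16*j^3 - 8*j^2*l^4 + 59*j^2*l^3 + 46*j^2*l^2 - 48*j^2*l - j*l^5 + 10*j*l^4 - 10*j*l^3 - 48*j*l^2 + l^5 - 6*l^4 - 16*l^3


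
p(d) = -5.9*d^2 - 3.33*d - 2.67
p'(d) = -11.8*d - 3.33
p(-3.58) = -66.37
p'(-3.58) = 38.91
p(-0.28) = -2.20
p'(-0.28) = -0.03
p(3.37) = -80.90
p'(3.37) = -43.10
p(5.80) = -220.46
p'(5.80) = -71.77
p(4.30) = -126.08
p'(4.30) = -54.07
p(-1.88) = -17.26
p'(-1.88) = 18.85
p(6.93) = -309.09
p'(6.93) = -85.10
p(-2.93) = -43.56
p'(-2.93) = 31.24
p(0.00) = -2.67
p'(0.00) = -3.33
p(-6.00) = -195.09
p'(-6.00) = 67.47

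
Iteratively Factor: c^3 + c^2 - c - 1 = (c + 1)*(c^2 - 1) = (c + 1)^2*(c - 1)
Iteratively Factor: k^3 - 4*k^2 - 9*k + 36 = (k - 4)*(k^2 - 9) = (k - 4)*(k + 3)*(k - 3)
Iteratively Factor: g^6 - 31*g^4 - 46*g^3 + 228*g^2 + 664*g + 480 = (g + 2)*(g^5 - 2*g^4 - 27*g^3 + 8*g^2 + 212*g + 240) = (g - 4)*(g + 2)*(g^4 + 2*g^3 - 19*g^2 - 68*g - 60) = (g - 5)*(g - 4)*(g + 2)*(g^3 + 7*g^2 + 16*g + 12) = (g - 5)*(g - 4)*(g + 2)^2*(g^2 + 5*g + 6) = (g - 5)*(g - 4)*(g + 2)^3*(g + 3)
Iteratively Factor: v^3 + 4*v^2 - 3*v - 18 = (v - 2)*(v^2 + 6*v + 9) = (v - 2)*(v + 3)*(v + 3)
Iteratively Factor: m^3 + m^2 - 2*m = (m)*(m^2 + m - 2) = m*(m + 2)*(m - 1)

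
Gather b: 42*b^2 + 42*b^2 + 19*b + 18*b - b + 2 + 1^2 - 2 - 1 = 84*b^2 + 36*b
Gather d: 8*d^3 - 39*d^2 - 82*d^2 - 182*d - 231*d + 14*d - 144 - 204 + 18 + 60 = 8*d^3 - 121*d^2 - 399*d - 270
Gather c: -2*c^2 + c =-2*c^2 + c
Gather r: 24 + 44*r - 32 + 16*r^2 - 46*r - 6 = 16*r^2 - 2*r - 14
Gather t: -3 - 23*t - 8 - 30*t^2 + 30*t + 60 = -30*t^2 + 7*t + 49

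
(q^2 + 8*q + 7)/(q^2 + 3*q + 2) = (q + 7)/(q + 2)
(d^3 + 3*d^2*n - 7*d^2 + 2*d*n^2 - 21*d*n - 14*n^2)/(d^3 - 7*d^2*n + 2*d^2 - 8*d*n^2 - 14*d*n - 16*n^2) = (d^2 + 2*d*n - 7*d - 14*n)/(d^2 - 8*d*n + 2*d - 16*n)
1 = 1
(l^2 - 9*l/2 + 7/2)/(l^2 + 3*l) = (2*l^2 - 9*l + 7)/(2*l*(l + 3))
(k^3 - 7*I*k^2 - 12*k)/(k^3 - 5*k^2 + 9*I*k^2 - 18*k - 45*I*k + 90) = k*(k^2 - 7*I*k - 12)/(k^3 + k^2*(-5 + 9*I) - 9*k*(2 + 5*I) + 90)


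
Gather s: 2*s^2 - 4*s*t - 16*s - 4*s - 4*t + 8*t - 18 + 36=2*s^2 + s*(-4*t - 20) + 4*t + 18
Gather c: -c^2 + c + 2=-c^2 + c + 2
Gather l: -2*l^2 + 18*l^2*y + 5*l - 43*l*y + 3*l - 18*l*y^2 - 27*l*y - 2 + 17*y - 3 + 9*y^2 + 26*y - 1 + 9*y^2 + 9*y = l^2*(18*y - 2) + l*(-18*y^2 - 70*y + 8) + 18*y^2 + 52*y - 6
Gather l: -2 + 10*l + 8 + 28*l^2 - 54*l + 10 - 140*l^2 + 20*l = -112*l^2 - 24*l + 16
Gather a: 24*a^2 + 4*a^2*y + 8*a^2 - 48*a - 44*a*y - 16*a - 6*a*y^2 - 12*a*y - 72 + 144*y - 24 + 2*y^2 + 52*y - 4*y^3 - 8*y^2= a^2*(4*y + 32) + a*(-6*y^2 - 56*y - 64) - 4*y^3 - 6*y^2 + 196*y - 96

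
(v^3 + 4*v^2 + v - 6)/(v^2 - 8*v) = (v^3 + 4*v^2 + v - 6)/(v*(v - 8))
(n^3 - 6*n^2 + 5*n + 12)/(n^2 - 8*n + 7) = (n^3 - 6*n^2 + 5*n + 12)/(n^2 - 8*n + 7)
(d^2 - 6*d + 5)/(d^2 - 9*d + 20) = (d - 1)/(d - 4)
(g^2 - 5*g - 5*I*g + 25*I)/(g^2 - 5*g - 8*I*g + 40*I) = (g - 5*I)/(g - 8*I)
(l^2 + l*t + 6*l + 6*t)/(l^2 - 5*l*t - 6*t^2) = (-l - 6)/(-l + 6*t)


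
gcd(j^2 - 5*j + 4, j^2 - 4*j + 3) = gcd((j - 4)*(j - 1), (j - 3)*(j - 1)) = j - 1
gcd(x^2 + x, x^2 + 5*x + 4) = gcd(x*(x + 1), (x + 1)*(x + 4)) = x + 1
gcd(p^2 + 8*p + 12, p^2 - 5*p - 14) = p + 2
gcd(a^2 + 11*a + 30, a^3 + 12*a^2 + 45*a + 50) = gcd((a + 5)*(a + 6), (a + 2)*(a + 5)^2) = a + 5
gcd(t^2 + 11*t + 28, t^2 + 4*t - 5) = 1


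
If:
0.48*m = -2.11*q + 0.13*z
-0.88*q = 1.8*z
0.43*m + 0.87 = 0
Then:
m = -2.02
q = 0.45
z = -0.22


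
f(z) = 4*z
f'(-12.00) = 4.00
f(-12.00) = -48.00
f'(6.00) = 4.00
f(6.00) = 24.00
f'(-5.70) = 4.00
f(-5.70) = -22.80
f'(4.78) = 4.00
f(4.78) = 19.12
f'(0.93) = 4.00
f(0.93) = 3.72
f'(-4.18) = 4.00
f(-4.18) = -16.72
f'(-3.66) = 4.00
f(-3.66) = -14.64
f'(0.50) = 4.00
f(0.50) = 2.00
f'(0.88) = 4.00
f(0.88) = 3.52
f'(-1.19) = 4.00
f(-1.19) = -4.76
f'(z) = 4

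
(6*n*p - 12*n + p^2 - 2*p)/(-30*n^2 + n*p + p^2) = (p - 2)/(-5*n + p)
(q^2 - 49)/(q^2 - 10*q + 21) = (q + 7)/(q - 3)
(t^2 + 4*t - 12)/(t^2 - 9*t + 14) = (t + 6)/(t - 7)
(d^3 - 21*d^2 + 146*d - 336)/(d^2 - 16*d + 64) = (d^2 - 13*d + 42)/(d - 8)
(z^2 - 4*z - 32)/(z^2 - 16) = (z - 8)/(z - 4)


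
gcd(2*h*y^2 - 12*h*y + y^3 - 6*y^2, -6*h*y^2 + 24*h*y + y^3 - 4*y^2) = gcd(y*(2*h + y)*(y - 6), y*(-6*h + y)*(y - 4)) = y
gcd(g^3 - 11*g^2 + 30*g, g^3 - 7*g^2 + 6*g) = g^2 - 6*g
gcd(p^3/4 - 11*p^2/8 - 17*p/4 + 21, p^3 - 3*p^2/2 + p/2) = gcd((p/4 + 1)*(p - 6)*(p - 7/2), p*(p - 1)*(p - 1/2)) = 1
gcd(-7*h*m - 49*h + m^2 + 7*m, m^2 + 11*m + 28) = m + 7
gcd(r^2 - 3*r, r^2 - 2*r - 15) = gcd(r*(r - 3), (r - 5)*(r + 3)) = 1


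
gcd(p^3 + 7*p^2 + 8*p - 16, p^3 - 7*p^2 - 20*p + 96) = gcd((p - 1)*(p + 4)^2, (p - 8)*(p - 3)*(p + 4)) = p + 4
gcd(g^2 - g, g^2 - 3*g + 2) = g - 1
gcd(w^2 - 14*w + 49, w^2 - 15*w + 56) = w - 7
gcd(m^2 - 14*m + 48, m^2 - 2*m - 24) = m - 6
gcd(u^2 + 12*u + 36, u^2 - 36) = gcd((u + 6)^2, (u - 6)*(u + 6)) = u + 6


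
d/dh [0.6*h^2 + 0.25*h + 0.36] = 1.2*h + 0.25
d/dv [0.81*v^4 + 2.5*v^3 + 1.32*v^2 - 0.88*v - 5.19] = 3.24*v^3 + 7.5*v^2 + 2.64*v - 0.88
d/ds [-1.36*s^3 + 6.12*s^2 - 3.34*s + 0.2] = -4.08*s^2 + 12.24*s - 3.34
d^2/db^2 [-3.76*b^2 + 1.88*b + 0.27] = -7.52000000000000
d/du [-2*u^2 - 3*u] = -4*u - 3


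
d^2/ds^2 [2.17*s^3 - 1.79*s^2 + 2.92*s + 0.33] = 13.02*s - 3.58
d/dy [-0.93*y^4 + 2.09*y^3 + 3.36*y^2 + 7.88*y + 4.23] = -3.72*y^3 + 6.27*y^2 + 6.72*y + 7.88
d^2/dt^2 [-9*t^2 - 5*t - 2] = -18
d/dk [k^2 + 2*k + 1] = 2*k + 2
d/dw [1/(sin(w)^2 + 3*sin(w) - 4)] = -(2*sin(w) + 3)*cos(w)/(sin(w)^2 + 3*sin(w) - 4)^2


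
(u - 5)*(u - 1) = u^2 - 6*u + 5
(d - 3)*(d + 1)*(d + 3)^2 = d^4 + 4*d^3 - 6*d^2 - 36*d - 27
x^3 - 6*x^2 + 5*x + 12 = (x - 4)*(x - 3)*(x + 1)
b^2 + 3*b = b*(b + 3)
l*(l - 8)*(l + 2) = l^3 - 6*l^2 - 16*l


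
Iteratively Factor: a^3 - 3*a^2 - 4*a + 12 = (a + 2)*(a^2 - 5*a + 6) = (a - 3)*(a + 2)*(a - 2)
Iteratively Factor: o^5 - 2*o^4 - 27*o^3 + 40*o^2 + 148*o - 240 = (o + 4)*(o^4 - 6*o^3 - 3*o^2 + 52*o - 60) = (o - 2)*(o + 4)*(o^3 - 4*o^2 - 11*o + 30) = (o - 2)*(o + 3)*(o + 4)*(o^2 - 7*o + 10) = (o - 5)*(o - 2)*(o + 3)*(o + 4)*(o - 2)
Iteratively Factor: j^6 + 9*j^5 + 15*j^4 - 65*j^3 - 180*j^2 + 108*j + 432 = (j - 2)*(j^5 + 11*j^4 + 37*j^3 + 9*j^2 - 162*j - 216) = (j - 2)*(j + 3)*(j^4 + 8*j^3 + 13*j^2 - 30*j - 72) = (j - 2)^2*(j + 3)*(j^3 + 10*j^2 + 33*j + 36) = (j - 2)^2*(j + 3)^2*(j^2 + 7*j + 12) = (j - 2)^2*(j + 3)^2*(j + 4)*(j + 3)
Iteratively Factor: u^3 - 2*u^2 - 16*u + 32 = (u - 2)*(u^2 - 16) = (u - 2)*(u + 4)*(u - 4)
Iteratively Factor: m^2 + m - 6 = (m - 2)*(m + 3)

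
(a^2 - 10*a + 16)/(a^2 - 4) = (a - 8)/(a + 2)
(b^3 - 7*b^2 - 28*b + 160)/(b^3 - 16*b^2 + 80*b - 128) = (b + 5)/(b - 4)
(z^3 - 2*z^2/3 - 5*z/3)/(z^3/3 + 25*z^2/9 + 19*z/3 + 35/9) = 3*z*(3*z - 5)/(3*z^2 + 22*z + 35)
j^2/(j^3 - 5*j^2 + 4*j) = j/(j^2 - 5*j + 4)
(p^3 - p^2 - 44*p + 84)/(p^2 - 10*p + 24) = (p^2 + 5*p - 14)/(p - 4)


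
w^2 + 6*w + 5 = (w + 1)*(w + 5)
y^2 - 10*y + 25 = (y - 5)^2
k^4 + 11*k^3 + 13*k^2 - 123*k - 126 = (k - 3)*(k + 1)*(k + 6)*(k + 7)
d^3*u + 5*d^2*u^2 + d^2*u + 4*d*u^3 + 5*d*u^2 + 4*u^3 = (d + u)*(d + 4*u)*(d*u + u)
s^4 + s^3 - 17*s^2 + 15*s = s*(s - 3)*(s - 1)*(s + 5)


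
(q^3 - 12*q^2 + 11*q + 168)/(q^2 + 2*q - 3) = (q^2 - 15*q + 56)/(q - 1)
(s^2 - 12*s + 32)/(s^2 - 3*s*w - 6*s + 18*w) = (s^2 - 12*s + 32)/(s^2 - 3*s*w - 6*s + 18*w)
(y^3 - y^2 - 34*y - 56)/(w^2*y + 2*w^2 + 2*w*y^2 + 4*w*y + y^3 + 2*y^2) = (y^2 - 3*y - 28)/(w^2 + 2*w*y + y^2)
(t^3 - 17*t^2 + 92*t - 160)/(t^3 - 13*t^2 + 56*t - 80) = (t - 8)/(t - 4)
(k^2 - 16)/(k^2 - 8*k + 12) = (k^2 - 16)/(k^2 - 8*k + 12)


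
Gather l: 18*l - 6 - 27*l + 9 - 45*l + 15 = 18 - 54*l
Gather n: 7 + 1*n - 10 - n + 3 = 0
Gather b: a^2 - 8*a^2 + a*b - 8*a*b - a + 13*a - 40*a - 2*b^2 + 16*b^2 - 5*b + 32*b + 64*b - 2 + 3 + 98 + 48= -7*a^2 - 28*a + 14*b^2 + b*(91 - 7*a) + 147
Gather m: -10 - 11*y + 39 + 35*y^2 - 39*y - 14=35*y^2 - 50*y + 15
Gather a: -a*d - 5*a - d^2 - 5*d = a*(-d - 5) - d^2 - 5*d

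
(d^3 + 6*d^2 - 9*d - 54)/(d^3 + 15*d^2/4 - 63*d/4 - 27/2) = 4*(d + 3)/(4*d + 3)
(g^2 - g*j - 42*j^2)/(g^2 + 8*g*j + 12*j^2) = (g - 7*j)/(g + 2*j)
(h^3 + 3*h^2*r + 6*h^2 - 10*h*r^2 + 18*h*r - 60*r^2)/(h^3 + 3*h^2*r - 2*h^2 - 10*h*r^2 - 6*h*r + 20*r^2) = (h + 6)/(h - 2)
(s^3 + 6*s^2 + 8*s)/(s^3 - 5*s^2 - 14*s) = (s + 4)/(s - 7)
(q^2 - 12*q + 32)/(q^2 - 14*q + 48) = (q - 4)/(q - 6)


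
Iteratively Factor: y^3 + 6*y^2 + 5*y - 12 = (y + 3)*(y^2 + 3*y - 4) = (y + 3)*(y + 4)*(y - 1)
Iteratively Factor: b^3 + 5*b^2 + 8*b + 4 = (b + 2)*(b^2 + 3*b + 2) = (b + 1)*(b + 2)*(b + 2)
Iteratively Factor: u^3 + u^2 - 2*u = (u - 1)*(u^2 + 2*u) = (u - 1)*(u + 2)*(u)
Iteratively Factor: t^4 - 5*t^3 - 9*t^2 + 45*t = (t - 3)*(t^3 - 2*t^2 - 15*t) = t*(t - 3)*(t^2 - 2*t - 15) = t*(t - 3)*(t + 3)*(t - 5)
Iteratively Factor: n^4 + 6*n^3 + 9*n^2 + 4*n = (n)*(n^3 + 6*n^2 + 9*n + 4) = n*(n + 1)*(n^2 + 5*n + 4) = n*(n + 1)^2*(n + 4)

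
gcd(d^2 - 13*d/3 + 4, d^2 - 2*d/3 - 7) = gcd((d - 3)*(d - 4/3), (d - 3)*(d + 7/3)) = d - 3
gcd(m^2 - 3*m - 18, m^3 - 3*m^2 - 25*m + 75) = 1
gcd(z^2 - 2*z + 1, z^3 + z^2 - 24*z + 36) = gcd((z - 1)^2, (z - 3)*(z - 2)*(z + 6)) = 1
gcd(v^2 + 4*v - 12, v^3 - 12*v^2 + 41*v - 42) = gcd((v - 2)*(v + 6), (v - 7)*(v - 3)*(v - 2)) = v - 2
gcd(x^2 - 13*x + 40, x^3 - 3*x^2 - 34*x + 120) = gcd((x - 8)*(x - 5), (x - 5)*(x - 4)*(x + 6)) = x - 5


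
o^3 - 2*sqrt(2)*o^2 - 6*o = o*(o - 3*sqrt(2))*(o + sqrt(2))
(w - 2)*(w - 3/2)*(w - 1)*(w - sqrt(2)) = w^4 - 9*w^3/2 - sqrt(2)*w^3 + 9*sqrt(2)*w^2/2 + 13*w^2/2 - 13*sqrt(2)*w/2 - 3*w + 3*sqrt(2)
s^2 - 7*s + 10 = (s - 5)*(s - 2)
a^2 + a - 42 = (a - 6)*(a + 7)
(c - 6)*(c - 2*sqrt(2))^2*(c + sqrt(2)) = c^4 - 6*c^3 - 3*sqrt(2)*c^3 + 18*sqrt(2)*c^2 + 8*sqrt(2)*c - 48*sqrt(2)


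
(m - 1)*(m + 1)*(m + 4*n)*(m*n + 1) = m^4*n + 4*m^3*n^2 + m^3 + 3*m^2*n - 4*m*n^2 - m - 4*n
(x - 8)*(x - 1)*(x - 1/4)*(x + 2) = x^4 - 29*x^3/4 - 33*x^2/4 + 37*x/2 - 4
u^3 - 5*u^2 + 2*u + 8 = (u - 4)*(u - 2)*(u + 1)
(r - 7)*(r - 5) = r^2 - 12*r + 35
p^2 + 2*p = p*(p + 2)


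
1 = 1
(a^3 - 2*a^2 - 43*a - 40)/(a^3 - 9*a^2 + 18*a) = (a^3 - 2*a^2 - 43*a - 40)/(a*(a^2 - 9*a + 18))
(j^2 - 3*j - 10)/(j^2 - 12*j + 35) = (j + 2)/(j - 7)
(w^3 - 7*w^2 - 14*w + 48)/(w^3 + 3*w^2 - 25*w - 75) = (w^2 - 10*w + 16)/(w^2 - 25)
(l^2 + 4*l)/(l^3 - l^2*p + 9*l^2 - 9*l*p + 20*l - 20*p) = l/(l^2 - l*p + 5*l - 5*p)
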